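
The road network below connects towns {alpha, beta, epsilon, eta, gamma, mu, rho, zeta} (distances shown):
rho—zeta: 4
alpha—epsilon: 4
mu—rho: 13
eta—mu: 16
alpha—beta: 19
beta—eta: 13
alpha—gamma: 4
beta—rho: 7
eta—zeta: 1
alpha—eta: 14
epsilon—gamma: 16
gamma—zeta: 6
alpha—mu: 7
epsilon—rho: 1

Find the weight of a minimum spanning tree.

Prim's algorithm from rho:
Step 1: cheapest edge leaving the tree is epsilon—rho (1); add epsilon.
Step 2: cheapest edge leaving the tree is alpha—epsilon (4); add alpha.
Step 3: cheapest edge leaving the tree is alpha—gamma (4); add gamma.
Step 4: cheapest edge leaving the tree is rho—zeta (4); add zeta.
Step 5: cheapest edge leaving the tree is eta—zeta (1); add eta.
Step 6: cheapest edge leaving the tree is beta—rho (7); add beta.
Step 7: cheapest edge leaving the tree is alpha—mu (7); add mu.
MST edges: epsilon—rho, alpha—epsilon, alpha—gamma, rho—zeta, eta—zeta, beta—rho, alpha—mu; total weight 1+4+4+4+1+7+7 = 28.

28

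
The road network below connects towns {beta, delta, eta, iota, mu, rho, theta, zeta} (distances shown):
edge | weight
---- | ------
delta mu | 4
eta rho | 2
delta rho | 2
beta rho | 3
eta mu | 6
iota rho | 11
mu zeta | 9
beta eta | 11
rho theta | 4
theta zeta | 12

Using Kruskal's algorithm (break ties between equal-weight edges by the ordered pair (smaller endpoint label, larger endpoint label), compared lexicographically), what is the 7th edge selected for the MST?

Sort edges by weight, then run Kruskal:
delta rho (2): add — endpoints in different components.
eta rho (2): add — endpoints in different components.
beta rho (3): add — endpoints in different components.
delta mu (4): add — endpoints in different components.
rho theta (4): add — endpoints in different components.
eta mu (6): skip — eta and mu already connected.
mu zeta (9): add — endpoints in different components.
beta eta (11): skip — eta and beta already connected.
iota rho (11): add — endpoints in different components.
The 7th edge added is iota rho.

iota-rho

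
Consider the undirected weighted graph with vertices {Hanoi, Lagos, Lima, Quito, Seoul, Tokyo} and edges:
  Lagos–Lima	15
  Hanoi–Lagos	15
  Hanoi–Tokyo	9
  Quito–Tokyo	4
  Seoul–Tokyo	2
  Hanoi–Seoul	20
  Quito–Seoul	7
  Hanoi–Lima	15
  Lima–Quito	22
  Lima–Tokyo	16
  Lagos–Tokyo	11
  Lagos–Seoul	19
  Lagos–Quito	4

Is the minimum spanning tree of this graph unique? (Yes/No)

No

Kruskal: consider edges lightest-first.
Seoul–Tokyo (2): add — endpoints in different components.
Lagos–Quito (4): add — endpoints in different components.
Quito–Tokyo (4): add — endpoints in different components.
Quito–Seoul (7): skip — Seoul and Quito already connected.
Hanoi–Tokyo (9): add — endpoints in different components.
Lagos–Tokyo (11): skip — Lagos and Tokyo already connected.
Hanoi–Lagos (15): skip — Lagos and Hanoi already connected.
Hanoi–Lima (15): add — endpoints in different components.
Non-tree edge Lagos–Lima has weight 15, equal to the heaviest edge on its tree cycle — swapping gives another MST of the same weight. Not unique.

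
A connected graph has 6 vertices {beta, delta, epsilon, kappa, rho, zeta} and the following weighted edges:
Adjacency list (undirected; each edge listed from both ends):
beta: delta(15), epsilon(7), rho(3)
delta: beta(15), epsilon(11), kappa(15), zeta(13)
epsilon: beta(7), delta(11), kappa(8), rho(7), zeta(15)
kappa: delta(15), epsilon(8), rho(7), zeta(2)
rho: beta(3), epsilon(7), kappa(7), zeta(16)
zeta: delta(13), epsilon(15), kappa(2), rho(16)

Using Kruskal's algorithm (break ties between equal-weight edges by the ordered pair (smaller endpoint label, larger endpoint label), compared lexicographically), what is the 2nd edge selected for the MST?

Sort edges by weight, then run Kruskal:
kappa—zeta (2): add — endpoints in different components.
beta—rho (3): add — endpoints in different components.
beta—epsilon (7): add — endpoints in different components.
epsilon—rho (7): skip — rho and epsilon already connected.
kappa—rho (7): add — endpoints in different components.
epsilon—kappa (8): skip — epsilon and kappa already connected.
delta—epsilon (11): add — endpoints in different components.
The 2nd edge added is beta—rho.

beta-rho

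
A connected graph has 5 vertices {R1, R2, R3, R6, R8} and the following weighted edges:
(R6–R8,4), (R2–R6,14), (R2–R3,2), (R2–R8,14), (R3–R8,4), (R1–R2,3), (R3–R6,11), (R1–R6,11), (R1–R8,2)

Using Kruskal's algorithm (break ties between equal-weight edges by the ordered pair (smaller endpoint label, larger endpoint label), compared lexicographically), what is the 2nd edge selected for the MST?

R2-R3

Kruskal's algorithm — process edges by increasing weight (ties by edge label):
R1–R8 (2): add — endpoints in different components.
R2–R3 (2): add — endpoints in different components.
R1–R2 (3): add — endpoints in different components.
R3–R8 (4): skip — R8 and R3 already connected.
R6–R8 (4): add — endpoints in different components.
The 2nd edge added is R2–R3.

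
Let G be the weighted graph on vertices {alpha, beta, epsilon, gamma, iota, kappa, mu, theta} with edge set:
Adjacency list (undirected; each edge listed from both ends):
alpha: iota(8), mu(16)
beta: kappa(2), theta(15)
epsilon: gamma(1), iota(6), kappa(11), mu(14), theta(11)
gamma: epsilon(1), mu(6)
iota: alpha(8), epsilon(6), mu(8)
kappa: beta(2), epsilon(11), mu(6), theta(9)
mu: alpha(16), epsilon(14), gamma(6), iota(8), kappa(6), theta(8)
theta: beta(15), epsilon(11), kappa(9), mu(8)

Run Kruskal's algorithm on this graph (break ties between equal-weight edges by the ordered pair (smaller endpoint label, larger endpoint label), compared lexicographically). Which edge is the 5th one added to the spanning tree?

Sort edges by weight, then run Kruskal:
epsilon–gamma (1): add — endpoints in different components.
beta–kappa (2): add — endpoints in different components.
epsilon–iota (6): add — endpoints in different components.
gamma–mu (6): add — endpoints in different components.
kappa–mu (6): add — endpoints in different components.
alpha–iota (8): add — endpoints in different components.
iota–mu (8): skip — mu and iota already connected.
mu–theta (8): add — endpoints in different components.
The 5th edge added is kappa–mu.

kappa-mu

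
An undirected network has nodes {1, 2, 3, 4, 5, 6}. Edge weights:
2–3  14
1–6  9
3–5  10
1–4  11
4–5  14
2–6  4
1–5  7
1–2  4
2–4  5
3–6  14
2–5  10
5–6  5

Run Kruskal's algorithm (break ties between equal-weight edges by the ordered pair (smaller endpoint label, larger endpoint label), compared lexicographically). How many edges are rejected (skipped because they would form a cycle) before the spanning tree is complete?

Sort edges by weight, then run Kruskal:
1–2 (4): add. Components now {1,2} {3} {4} {5} {6}
2–6 (4): add. Components now {1,2,6} {3} {4} {5}
2–4 (5): add. Components now {1,2,4,6} {3} {5}
5–6 (5): add. Components now {1,2,4,5,6} {3}
1–5 (7): skip — 1 and 5 already connected.
1–6 (9): skip — 1 and 6 already connected.
2–5 (10): skip — 2 and 5 already connected.
3–5 (10): add. Components now {1,2,3,4,5,6}
Edges rejected before the tree was complete: 3.

3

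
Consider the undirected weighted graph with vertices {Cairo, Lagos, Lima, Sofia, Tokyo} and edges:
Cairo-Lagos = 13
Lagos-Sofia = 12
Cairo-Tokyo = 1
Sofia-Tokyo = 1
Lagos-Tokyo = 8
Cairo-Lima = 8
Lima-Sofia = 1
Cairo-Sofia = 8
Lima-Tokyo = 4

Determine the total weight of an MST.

11

Prim, starting at Lima.
Step 1: frontier [Lima-Sofia 1, Lima-Tokyo 4, Cairo-Lima 8] → take Lima-Sofia (1); add Sofia.
Step 2: frontier [Lima-Tokyo 4, Cairo-Lima 8, Sofia-Tokyo 1, Cairo-Sofia 8, Lagos-Sofia 12] → take Sofia-Tokyo (1); add Tokyo.
Step 3: frontier [Cairo-Lima 8, Cairo-Sofia 8, Lagos-Sofia 12, Cairo-Tokyo 1, Lagos-Tokyo 8] → take Cairo-Tokyo (1); add Cairo.
Step 4: frontier [Cairo-Lagos 13, Lagos-Sofia 12, Lagos-Tokyo 8] → take Lagos-Tokyo (8); add Lagos.
MST edges: Lima-Sofia, Sofia-Tokyo, Cairo-Tokyo, Lagos-Tokyo; total weight 1+1+1+8 = 11.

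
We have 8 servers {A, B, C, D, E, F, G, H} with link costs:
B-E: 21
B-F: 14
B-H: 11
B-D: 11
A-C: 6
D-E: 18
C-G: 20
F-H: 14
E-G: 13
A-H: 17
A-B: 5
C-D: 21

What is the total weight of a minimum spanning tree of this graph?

Prim, starting at C.
Step 1: frontier [A-C 6, C-G 20, C-D 21] → take A-C (6); add A.
Step 2: frontier [A-B 5, A-H 17, C-G 20, C-D 21] → take A-B (5); add B.
Step 3: frontier [A-H 17, B-D 11, B-H 11, B-F 14, B-E 21, C-G 20, C-D 21] → take B-D (11); add D.
Step 4: frontier [A-H 17, B-H 11, B-F 14, B-E 21, C-G 20, D-E 18] → take B-H (11); add H.
Step 5: frontier [B-F 14, B-E 21, C-G 20, D-E 18, F-H 14] → take B-F (14); add F.
Step 6: frontier [B-E 21, C-G 20, D-E 18] → take D-E (18); add E.
Step 7: frontier [C-G 20, E-G 13] → take E-G (13); add G.
MST edges: A-C, A-B, B-D, B-H, B-F, D-E, E-G; total weight 6+5+11+11+14+18+13 = 78.

78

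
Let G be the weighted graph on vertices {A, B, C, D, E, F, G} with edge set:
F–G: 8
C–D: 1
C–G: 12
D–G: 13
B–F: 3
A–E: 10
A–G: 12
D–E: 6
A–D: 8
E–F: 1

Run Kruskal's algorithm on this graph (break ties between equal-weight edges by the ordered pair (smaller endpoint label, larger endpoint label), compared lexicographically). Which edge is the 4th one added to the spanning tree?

D-E

Kruskal's algorithm — process edges by increasing weight (ties by edge label):
C–D (1): add — endpoints in different components.
E–F (1): add — endpoints in different components.
B–F (3): add — endpoints in different components.
D–E (6): add — endpoints in different components.
A–D (8): add — endpoints in different components.
F–G (8): add — endpoints in different components.
The 4th edge added is D–E.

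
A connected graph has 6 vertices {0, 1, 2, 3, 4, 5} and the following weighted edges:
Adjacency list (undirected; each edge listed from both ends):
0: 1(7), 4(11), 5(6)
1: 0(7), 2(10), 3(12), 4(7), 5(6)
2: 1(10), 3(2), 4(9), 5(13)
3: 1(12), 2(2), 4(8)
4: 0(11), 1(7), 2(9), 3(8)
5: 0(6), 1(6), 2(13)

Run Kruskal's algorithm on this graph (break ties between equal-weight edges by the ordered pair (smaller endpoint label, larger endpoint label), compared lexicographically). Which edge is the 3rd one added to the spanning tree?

Kruskal: consider edges lightest-first.
2 3 (2): add — endpoints in different components.
0 5 (6): add — endpoints in different components.
1 5 (6): add — endpoints in different components.
0 1 (7): skip — 0 and 1 already connected.
1 4 (7): add — endpoints in different components.
3 4 (8): add — endpoints in different components.
The 3rd edge added is 1 5.

1-5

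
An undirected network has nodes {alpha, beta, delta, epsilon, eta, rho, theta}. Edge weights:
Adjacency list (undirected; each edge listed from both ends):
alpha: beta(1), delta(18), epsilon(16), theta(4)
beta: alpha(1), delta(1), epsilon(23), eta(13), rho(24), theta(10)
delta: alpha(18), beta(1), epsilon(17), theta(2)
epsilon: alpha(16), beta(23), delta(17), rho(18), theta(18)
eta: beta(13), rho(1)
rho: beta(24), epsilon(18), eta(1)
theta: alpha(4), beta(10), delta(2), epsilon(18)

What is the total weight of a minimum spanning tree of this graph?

34

Grow the tree from beta using Prim:
Step 1: cheapest edge leaving the tree is alpha-beta (1); add alpha.
Step 2: cheapest edge leaving the tree is beta-delta (1); add delta.
Step 3: cheapest edge leaving the tree is delta-theta (2); add theta.
Step 4: cheapest edge leaving the tree is beta-eta (13); add eta.
Step 5: cheapest edge leaving the tree is eta-rho (1); add rho.
Step 6: cheapest edge leaving the tree is alpha-epsilon (16); add epsilon.
MST edges: alpha-beta, beta-delta, delta-theta, beta-eta, eta-rho, alpha-epsilon; total weight 1+1+2+13+1+16 = 34.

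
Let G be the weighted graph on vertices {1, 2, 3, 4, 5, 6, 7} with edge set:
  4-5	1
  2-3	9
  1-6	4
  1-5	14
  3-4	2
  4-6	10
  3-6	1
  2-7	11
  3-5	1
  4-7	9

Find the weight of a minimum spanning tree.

Grow the tree from 6 using Prim:
Step 1: cheapest edge leaving the tree is 3-6 (1); add 3.
Step 2: cheapest edge leaving the tree is 3-5 (1); add 5.
Step 3: cheapest edge leaving the tree is 4-5 (1); add 4.
Step 4: cheapest edge leaving the tree is 1-6 (4); add 1.
Step 5: cheapest edge leaving the tree is 2-3 (9); add 2.
Step 6: cheapest edge leaving the tree is 4-7 (9); add 7.
MST edges: 3-6, 3-5, 4-5, 1-6, 2-3, 4-7; total weight 1+1+1+4+9+9 = 25.

25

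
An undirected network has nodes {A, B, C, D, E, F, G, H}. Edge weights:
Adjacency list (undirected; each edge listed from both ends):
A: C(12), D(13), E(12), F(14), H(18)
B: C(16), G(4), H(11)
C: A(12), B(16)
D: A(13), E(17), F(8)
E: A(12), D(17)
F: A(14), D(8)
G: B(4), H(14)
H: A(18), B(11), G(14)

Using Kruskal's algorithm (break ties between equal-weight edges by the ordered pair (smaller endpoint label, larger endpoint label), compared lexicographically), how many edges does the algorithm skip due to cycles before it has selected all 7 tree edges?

Sort edges by weight, then run Kruskal:
B-G (4): add — endpoints in different components.
D-F (8): add — endpoints in different components.
B-H (11): add — endpoints in different components.
A-C (12): add — endpoints in different components.
A-E (12): add — endpoints in different components.
A-D (13): add — endpoints in different components.
A-F (14): skip — A and F already connected.
G-H (14): skip — G and H already connected.
B-C (16): add — endpoints in different components.
Edges rejected before the tree was complete: 2.

2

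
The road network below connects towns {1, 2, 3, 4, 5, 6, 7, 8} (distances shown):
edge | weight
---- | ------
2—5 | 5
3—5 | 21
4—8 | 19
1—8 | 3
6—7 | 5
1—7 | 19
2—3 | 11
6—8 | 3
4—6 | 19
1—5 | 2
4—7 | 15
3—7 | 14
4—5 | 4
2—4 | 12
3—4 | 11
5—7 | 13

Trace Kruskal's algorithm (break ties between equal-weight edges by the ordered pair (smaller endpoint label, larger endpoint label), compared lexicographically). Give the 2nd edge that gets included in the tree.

Sort edges by weight, then run Kruskal:
1—5 (2): add — endpoints in different components.
1—8 (3): add — endpoints in different components.
6—8 (3): add — endpoints in different components.
4—5 (4): add — endpoints in different components.
2—5 (5): add — endpoints in different components.
6—7 (5): add — endpoints in different components.
2—3 (11): add — endpoints in different components.
The 2nd edge added is 1—8.

1-8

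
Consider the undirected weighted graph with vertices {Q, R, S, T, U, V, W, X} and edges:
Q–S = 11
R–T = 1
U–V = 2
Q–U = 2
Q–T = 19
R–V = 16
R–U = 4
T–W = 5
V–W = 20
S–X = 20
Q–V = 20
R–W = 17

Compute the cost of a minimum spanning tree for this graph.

Prim's algorithm from R:
Step 1: frontier [R–T 1, R–U 4, R–V 16, R–W 17] → take R–T (1); add T.
Step 2: frontier [R–U 4, R–V 16, R–W 17, T–W 5, Q–T 19] → take R–U (4); add U.
Step 3: frontier [R–V 16, R–W 17, T–W 5, Q–T 19, Q–U 2, U–V 2] → take Q–U (2); add Q.
Step 4: frontier [Q–S 11, Q–V 20, R–V 16, R–W 17, T–W 5, U–V 2] → take U–V (2); add V.
Step 5: frontier [Q–S 11, R–W 17, T–W 5, V–W 20] → take T–W (5); add W.
Step 6: frontier [Q–S 11] → take Q–S (11); add S.
Step 7: frontier [S–X 20] → take S–X (20); add X.
MST edges: R–T, R–U, Q–U, U–V, T–W, Q–S, S–X; total weight 1+4+2+2+5+11+20 = 45.

45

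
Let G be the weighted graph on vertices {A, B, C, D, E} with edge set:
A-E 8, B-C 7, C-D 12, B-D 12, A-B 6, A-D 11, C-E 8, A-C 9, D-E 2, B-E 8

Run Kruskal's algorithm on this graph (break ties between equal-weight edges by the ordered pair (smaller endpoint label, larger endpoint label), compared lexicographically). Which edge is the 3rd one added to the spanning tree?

Kruskal's algorithm — process edges by increasing weight (ties by edge label):
D-E (2): add. Components now {A} {B} {C} {D,E}
A-B (6): add. Components now {A,B} {C} {D,E}
B-C (7): add. Components now {A,B,C} {D,E}
A-E (8): add. Components now {A,B,C,D,E}
The 3rd edge added is B-C.

B-C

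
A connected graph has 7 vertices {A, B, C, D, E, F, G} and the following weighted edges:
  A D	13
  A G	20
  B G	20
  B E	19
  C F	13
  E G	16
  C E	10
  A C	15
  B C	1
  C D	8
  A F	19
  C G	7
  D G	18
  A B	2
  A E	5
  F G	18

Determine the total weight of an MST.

36

Prim's algorithm from G:
Step 1: cheapest edge leaving the tree is C G (7); add C.
Step 2: cheapest edge leaving the tree is B C (1); add B.
Step 3: cheapest edge leaving the tree is A B (2); add A.
Step 4: cheapest edge leaving the tree is A E (5); add E.
Step 5: cheapest edge leaving the tree is C D (8); add D.
Step 6: cheapest edge leaving the tree is C F (13); add F.
MST edges: C G, B C, A B, A E, C D, C F; total weight 7+1+2+5+8+13 = 36.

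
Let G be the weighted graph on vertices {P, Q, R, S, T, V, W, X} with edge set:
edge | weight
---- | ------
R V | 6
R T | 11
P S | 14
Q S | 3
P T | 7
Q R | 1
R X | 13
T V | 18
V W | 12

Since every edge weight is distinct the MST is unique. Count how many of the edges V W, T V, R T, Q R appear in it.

3

Kruskal: consider edges lightest-first.
Q R (1): add — endpoints in different components.
Q S (3): add — endpoints in different components.
R V (6): add — endpoints in different components.
P T (7): add — endpoints in different components.
R T (11): add — endpoints in different components.
V W (12): add — endpoints in different components.
R X (13): add — endpoints in different components.
MST edge set: {Q R, Q S, R V, P T, R T, V W, R X}.
Of the listed edges, {V W, R T, Q R} are in the MST → 3.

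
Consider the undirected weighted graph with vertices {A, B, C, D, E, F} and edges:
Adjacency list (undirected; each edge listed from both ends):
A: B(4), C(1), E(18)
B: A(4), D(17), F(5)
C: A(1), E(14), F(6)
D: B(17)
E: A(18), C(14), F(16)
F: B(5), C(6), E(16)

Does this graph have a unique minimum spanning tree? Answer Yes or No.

Yes

Kruskal: consider edges lightest-first.
A-C (1): add. Components now {A,C} {B} {D} {E} {F}
A-B (4): add. Components now {A,B,C} {D} {E} {F}
B-F (5): add. Components now {A,B,C,F} {D} {E}
C-F (6): skip — C and F already connected.
C-E (14): add. Components now {A,B,C,E,F} {D}
E-F (16): skip — E and F already connected.
B-D (17): add. Components now {A,B,C,D,E,F}
Every non-tree edge has weight strictly greater than the heaviest edge on the tree path between its endpoints, so the MST is unique.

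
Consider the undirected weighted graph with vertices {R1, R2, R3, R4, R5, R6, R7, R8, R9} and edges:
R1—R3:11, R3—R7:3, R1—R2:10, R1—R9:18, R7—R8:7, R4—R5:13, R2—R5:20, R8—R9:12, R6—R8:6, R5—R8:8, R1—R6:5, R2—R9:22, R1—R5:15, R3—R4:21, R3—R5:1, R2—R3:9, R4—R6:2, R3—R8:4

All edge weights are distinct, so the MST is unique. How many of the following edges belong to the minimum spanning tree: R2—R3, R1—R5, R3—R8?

2

Kruskal's algorithm — process edges by increasing weight (ties by edge label):
R3—R5 (1): add — endpoints in different components.
R4—R6 (2): add — endpoints in different components.
R3—R7 (3): add — endpoints in different components.
R3—R8 (4): add — endpoints in different components.
R1—R6 (5): add — endpoints in different components.
R6—R8 (6): add — endpoints in different components.
R7—R8 (7): skip — R8 and R7 already connected.
R5—R8 (8): skip — R8 and R5 already connected.
R2—R3 (9): add — endpoints in different components.
R1—R2 (10): skip — R1 and R2 already connected.
R1—R3 (11): skip — R3 and R1 already connected.
R8—R9 (12): add — endpoints in different components.
MST edge set: {R3—R5, R4—R6, R3—R7, R3—R8, R1—R6, R6—R8, R2—R3, R8—R9}.
Of the listed edges, {R2—R3, R3—R8} are in the MST → 2.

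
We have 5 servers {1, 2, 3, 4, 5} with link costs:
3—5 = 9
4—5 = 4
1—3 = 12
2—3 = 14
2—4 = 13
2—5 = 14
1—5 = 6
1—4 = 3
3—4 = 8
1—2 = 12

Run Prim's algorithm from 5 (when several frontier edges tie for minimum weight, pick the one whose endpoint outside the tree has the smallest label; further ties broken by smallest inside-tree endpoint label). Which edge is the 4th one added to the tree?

1-2

Prim, starting at 5.
Step 1: frontier [4—5 4, 1—5 6, 3—5 9, 2—5 14] → take 4—5 (4); add 4.
Step 2: frontier [1—4 3, 3—4 8, 2—4 13, 1—5 6, 3—5 9, 2—5 14] → take 1—4 (3); add 1.
Step 3: frontier [1—2 12, 1—3 12, 3—4 8, 2—4 13, 3—5 9, 2—5 14] → take 3—4 (8); add 3.
Step 4: frontier [1—2 12, 2—3 14, 2—4 13, 2—5 14] → take 1—2 (12); add 2.
The 4th edge added is 1—2.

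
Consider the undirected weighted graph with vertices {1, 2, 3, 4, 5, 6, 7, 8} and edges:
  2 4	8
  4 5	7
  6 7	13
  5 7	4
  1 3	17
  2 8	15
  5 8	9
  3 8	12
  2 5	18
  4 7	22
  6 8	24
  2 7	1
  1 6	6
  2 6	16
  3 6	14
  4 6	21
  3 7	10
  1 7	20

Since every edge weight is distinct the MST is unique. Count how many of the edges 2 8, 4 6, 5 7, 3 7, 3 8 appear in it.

2

Kruskal: consider edges lightest-first.
2 7 (1): add — endpoints in different components.
5 7 (4): add — endpoints in different components.
1 6 (6): add — endpoints in different components.
4 5 (7): add — endpoints in different components.
2 4 (8): skip — 2 and 4 already connected.
5 8 (9): add — endpoints in different components.
3 7 (10): add — endpoints in different components.
3 8 (12): skip — 3 and 8 already connected.
6 7 (13): add — endpoints in different components.
MST edge set: {2 7, 5 7, 1 6, 4 5, 5 8, 3 7, 6 7}.
Of the listed edges, {5 7, 3 7} are in the MST → 2.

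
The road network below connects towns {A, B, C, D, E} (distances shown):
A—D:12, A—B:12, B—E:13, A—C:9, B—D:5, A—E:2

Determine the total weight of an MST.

28

Prim, starting at E.
Step 1: frontier [A—E 2, B—E 13] → take A—E (2); add A.
Step 2: frontier [A—C 9, A—B 12, A—D 12, B—E 13] → take A—C (9); add C.
Step 3: frontier [A—B 12, A—D 12, B—E 13] → take A—B (12); add B.
Step 4: frontier [A—D 12, B—D 5] → take B—D (5); add D.
MST edges: A—E, A—C, A—B, B—D; total weight 2+9+12+5 = 28.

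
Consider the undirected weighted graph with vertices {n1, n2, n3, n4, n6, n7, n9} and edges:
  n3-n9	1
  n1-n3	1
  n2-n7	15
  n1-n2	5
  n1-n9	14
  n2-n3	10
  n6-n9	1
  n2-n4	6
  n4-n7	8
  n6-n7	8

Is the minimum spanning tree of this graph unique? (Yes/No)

No

Kruskal's algorithm — process edges by increasing weight (ties by edge label):
n1-n3 (1): add. Components now {n7} {n6} {n4} {n1,n3} {n9} {n2}
n3-n9 (1): add. Components now {n7} {n6} {n4} {n1,n3,n9} {n2}
n6-n9 (1): add. Components now {n7} {n1,n3,n6,n9} {n4} {n2}
n1-n2 (5): add. Components now {n7} {n1,n2,n3,n6,n9} {n4}
n2-n4 (6): add. Components now {n7} {n1,n2,n3,n4,n6,n9}
n4-n7 (8): add. Components now {n1,n2,n3,n4,n6,n7,n9}
Non-tree edge n6-n7 has weight 8, equal to the heaviest edge on its tree cycle — swapping gives another MST of the same weight. Not unique.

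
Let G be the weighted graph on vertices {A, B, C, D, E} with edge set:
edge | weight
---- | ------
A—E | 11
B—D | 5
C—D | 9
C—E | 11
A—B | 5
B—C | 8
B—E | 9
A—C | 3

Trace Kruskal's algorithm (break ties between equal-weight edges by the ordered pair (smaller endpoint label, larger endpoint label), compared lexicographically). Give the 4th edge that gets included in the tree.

Kruskal: consider edges lightest-first.
A—C (3): add — endpoints in different components.
A—B (5): add — endpoints in different components.
B—D (5): add — endpoints in different components.
B—C (8): skip — B and C already connected.
B—E (9): add — endpoints in different components.
The 4th edge added is B—E.

B-E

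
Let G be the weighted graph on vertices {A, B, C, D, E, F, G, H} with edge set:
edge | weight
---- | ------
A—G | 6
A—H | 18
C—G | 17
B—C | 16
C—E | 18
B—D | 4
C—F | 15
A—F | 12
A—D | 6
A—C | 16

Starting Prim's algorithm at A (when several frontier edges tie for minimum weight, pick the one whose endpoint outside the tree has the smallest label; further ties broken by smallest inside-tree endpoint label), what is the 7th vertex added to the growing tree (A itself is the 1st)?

Prim, starting at A.
Step 1: cheapest edge leaving the tree is A—D (6); add D.
Step 2: cheapest edge leaving the tree is B—D (4); add B.
Step 3: cheapest edge leaving the tree is A—G (6); add G.
Step 4: cheapest edge leaving the tree is A—F (12); add F.
Step 5: cheapest edge leaving the tree is C—F (15); add C.
Step 6: cheapest edge leaving the tree is C—E (18); add E.
Step 7: cheapest edge leaving the tree is A—H (18); add H.
Vertex order: A, D, B, G, F, C, E, H. The 7th vertex is E.

E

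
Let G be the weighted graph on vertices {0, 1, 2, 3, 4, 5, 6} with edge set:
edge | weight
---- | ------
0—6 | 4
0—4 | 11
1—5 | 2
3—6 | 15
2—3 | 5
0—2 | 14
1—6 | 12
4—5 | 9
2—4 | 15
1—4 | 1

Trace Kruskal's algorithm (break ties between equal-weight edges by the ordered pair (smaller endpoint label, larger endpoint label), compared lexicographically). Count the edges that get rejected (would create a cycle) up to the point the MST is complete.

2

Sort edges by weight, then run Kruskal:
1—4 (1): add. Components now {0} {1,4} {2} {3} {5} {6}
1—5 (2): add. Components now {0} {1,4,5} {2} {3} {6}
0—6 (4): add. Components now {0,6} {1,4,5} {2} {3}
2—3 (5): add. Components now {0,6} {1,4,5} {2,3}
4—5 (9): skip — 4 and 5 already connected.
0—4 (11): add. Components now {0,1,4,5,6} {2,3}
1—6 (12): skip — 1 and 6 already connected.
0—2 (14): add. Components now {0,1,2,3,4,5,6}
Edges rejected before the tree was complete: 2.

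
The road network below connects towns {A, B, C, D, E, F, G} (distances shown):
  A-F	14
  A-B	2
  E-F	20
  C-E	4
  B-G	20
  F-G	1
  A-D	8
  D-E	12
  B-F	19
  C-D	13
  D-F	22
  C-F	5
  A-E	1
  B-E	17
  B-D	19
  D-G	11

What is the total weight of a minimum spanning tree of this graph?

Kruskal's algorithm — process edges by increasing weight (ties by edge label):
A-E (1): add — endpoints in different components.
F-G (1): add — endpoints in different components.
A-B (2): add — endpoints in different components.
C-E (4): add — endpoints in different components.
C-F (5): add — endpoints in different components.
A-D (8): add — endpoints in different components.
MST edges: A-E, F-G, A-B, C-E, C-F, A-D; total weight 1+1+2+4+5+8 = 21.

21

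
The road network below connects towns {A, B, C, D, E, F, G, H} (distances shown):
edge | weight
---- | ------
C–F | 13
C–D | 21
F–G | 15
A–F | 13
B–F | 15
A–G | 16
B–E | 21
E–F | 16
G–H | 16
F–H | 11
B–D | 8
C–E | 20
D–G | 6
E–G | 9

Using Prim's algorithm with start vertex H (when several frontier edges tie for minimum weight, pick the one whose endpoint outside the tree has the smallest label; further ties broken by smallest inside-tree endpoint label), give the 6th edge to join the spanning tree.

D-G

Prim, starting at H.
Step 1: cheapest edge leaving the tree is F–H (11); add F.
Step 2: cheapest edge leaving the tree is A–F (13); add A.
Step 3: cheapest edge leaving the tree is C–F (13); add C.
Step 4: cheapest edge leaving the tree is B–F (15); add B.
Step 5: cheapest edge leaving the tree is B–D (8); add D.
Step 6: cheapest edge leaving the tree is D–G (6); add G.
Step 7: cheapest edge leaving the tree is E–G (9); add E.
The 6th edge added is D–G.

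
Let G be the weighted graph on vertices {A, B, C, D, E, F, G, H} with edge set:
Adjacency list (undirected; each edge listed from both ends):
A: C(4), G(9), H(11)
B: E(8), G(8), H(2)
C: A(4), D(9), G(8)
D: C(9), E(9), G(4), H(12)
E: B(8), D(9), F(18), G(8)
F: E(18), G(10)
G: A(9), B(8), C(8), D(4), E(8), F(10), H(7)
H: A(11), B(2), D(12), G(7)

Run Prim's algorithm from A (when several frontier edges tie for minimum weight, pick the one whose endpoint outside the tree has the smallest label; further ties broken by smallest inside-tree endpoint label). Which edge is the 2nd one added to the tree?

C-G

Prim, starting at A.
Step 1: cheapest edge leaving the tree is A—C (4); add C.
Step 2: cheapest edge leaving the tree is C—G (8); add G.
Step 3: cheapest edge leaving the tree is D—G (4); add D.
Step 4: cheapest edge leaving the tree is G—H (7); add H.
Step 5: cheapest edge leaving the tree is B—H (2); add B.
Step 6: cheapest edge leaving the tree is B—E (8); add E.
Step 7: cheapest edge leaving the tree is F—G (10); add F.
The 2nd edge added is C—G.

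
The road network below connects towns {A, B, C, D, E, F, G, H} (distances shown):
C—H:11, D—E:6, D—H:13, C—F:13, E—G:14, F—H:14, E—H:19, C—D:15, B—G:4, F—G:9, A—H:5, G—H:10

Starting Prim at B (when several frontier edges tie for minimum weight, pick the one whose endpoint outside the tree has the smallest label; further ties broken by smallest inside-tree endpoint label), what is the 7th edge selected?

Prim, starting at B.
Step 1: frontier [B—G 4] → take B—G (4); add G.
Step 2: frontier [F—G 9, G—H 10, E—G 14] → take F—G (9); add F.
Step 3: frontier [C—F 13, F—H 14, G—H 10, E—G 14] → take G—H (10); add H.
Step 4: frontier [C—F 13, E—G 14, A—H 5, C—H 11, D—H 13, E—H 19] → take A—H (5); add A.
Step 5: frontier [C—F 13, E—G 14, C—H 11, D—H 13, E—H 19] → take C—H (11); add C.
Step 6: frontier [C—D 15, E—G 14, D—H 13, E—H 19] → take D—H (13); add D.
Step 7: frontier [D—E 6, E—G 14, E—H 19] → take D—E (6); add E.
The 7th edge added is D—E.

D-E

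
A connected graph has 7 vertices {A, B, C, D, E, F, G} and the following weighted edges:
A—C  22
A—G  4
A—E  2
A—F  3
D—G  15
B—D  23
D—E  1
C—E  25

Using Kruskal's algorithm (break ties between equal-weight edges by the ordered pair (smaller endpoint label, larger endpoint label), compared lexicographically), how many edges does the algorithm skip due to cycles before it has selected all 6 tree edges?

1

Sort edges by weight, then run Kruskal:
D—E (1): add — endpoints in different components.
A—E (2): add — endpoints in different components.
A—F (3): add — endpoints in different components.
A—G (4): add — endpoints in different components.
D—G (15): skip — D and G already connected.
A—C (22): add — endpoints in different components.
B—D (23): add — endpoints in different components.
Edges rejected before the tree was complete: 1.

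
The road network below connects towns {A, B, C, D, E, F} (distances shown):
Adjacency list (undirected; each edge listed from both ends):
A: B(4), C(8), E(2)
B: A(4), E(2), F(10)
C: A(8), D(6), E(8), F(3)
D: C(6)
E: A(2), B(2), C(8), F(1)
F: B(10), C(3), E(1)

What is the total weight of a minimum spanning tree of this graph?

Grow the tree from F using Prim:
Step 1: cheapest edge leaving the tree is E F (1); add E.
Step 2: cheapest edge leaving the tree is A E (2); add A.
Step 3: cheapest edge leaving the tree is B E (2); add B.
Step 4: cheapest edge leaving the tree is C F (3); add C.
Step 5: cheapest edge leaving the tree is C D (6); add D.
MST edges: E F, A E, B E, C F, C D; total weight 1+2+2+3+6 = 14.

14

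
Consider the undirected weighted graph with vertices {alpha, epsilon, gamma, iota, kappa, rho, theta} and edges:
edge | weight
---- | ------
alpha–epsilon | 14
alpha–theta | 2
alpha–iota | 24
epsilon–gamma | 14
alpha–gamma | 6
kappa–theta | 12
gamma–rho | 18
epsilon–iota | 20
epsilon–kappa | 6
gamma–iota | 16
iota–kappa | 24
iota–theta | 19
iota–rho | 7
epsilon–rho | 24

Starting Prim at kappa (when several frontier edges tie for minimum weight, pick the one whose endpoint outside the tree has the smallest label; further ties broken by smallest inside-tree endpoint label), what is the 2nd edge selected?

kappa-theta

Grow the tree from kappa using Prim:
Step 1: cheapest edge leaving the tree is epsilon–kappa (6); add epsilon.
Step 2: cheapest edge leaving the tree is kappa–theta (12); add theta.
Step 3: cheapest edge leaving the tree is alpha–theta (2); add alpha.
Step 4: cheapest edge leaving the tree is alpha–gamma (6); add gamma.
Step 5: cheapest edge leaving the tree is gamma–iota (16); add iota.
Step 6: cheapest edge leaving the tree is iota–rho (7); add rho.
The 2nd edge added is kappa–theta.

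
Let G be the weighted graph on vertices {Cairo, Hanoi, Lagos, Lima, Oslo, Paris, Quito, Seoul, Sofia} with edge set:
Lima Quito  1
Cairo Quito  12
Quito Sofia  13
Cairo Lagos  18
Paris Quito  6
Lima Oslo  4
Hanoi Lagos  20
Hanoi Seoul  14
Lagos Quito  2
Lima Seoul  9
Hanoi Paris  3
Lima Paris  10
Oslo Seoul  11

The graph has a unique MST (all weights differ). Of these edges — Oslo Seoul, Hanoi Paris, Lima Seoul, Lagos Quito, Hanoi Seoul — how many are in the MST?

3

Kruskal: consider edges lightest-first.
Lima Quito (1): add — endpoints in different components.
Lagos Quito (2): add — endpoints in different components.
Hanoi Paris (3): add — endpoints in different components.
Lima Oslo (4): add — endpoints in different components.
Paris Quito (6): add — endpoints in different components.
Lima Seoul (9): add — endpoints in different components.
Lima Paris (10): skip — Paris and Lima already connected.
Oslo Seoul (11): skip — Seoul and Oslo already connected.
Cairo Quito (12): add — endpoints in different components.
Quito Sofia (13): add — endpoints in different components.
MST edge set: {Lima Quito, Lagos Quito, Hanoi Paris, Lima Oslo, Paris Quito, Lima Seoul, Cairo Quito, Quito Sofia}.
Of the listed edges, {Hanoi Paris, Lima Seoul, Lagos Quito} are in the MST → 3.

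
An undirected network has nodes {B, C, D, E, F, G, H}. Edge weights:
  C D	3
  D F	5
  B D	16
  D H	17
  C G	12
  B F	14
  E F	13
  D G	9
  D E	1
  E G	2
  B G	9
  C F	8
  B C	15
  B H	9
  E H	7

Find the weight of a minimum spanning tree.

27

Sort edges by weight, then run Kruskal:
D E (1): add. Components now {B} {C} {D,E} {F} {G} {H}
E G (2): add. Components now {B} {C} {D,E,G} {F} {H}
C D (3): add. Components now {B} {C,D,E,G} {F} {H}
D F (5): add. Components now {B} {C,D,E,F,G} {H}
E H (7): add. Components now {B} {C,D,E,F,G,H}
C F (8): skip — C and F already connected.
B G (9): add. Components now {B,C,D,E,F,G,H}
MST edges: D E, E G, C D, D F, E H, B G; total weight 1+2+3+5+7+9 = 27.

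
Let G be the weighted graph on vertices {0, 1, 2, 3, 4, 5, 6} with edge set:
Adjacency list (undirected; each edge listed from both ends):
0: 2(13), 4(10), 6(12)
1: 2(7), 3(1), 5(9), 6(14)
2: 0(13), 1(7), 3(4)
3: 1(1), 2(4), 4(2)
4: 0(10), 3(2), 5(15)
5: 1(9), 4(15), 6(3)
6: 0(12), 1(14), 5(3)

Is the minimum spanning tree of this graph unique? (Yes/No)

Kruskal: consider edges lightest-first.
1 3 (1): add — endpoints in different components.
3 4 (2): add — endpoints in different components.
5 6 (3): add — endpoints in different components.
2 3 (4): add — endpoints in different components.
1 2 (7): skip — 1 and 2 already connected.
1 5 (9): add — endpoints in different components.
0 4 (10): add — endpoints in different components.
Every non-tree edge has weight strictly greater than the heaviest edge on the tree path between its endpoints, so the MST is unique.

Yes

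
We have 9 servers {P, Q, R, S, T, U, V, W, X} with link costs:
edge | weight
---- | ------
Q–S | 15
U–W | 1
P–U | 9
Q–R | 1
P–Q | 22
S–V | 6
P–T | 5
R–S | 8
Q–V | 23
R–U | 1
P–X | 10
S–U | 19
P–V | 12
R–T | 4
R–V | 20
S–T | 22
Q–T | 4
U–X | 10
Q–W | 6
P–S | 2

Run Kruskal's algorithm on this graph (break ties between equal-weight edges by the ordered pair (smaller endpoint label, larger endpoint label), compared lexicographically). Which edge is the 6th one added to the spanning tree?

P-T

Kruskal: consider edges lightest-first.
Q–R (1): add — endpoints in different components.
R–U (1): add — endpoints in different components.
U–W (1): add — endpoints in different components.
P–S (2): add — endpoints in different components.
Q–T (4): add — endpoints in different components.
R–T (4): skip — T and R already connected.
P–T (5): add — endpoints in different components.
Q–W (6): skip — W and Q already connected.
S–V (6): add — endpoints in different components.
R–S (8): skip — S and R already connected.
P–U (9): skip — U and P already connected.
P–X (10): add — endpoints in different components.
The 6th edge added is P–T.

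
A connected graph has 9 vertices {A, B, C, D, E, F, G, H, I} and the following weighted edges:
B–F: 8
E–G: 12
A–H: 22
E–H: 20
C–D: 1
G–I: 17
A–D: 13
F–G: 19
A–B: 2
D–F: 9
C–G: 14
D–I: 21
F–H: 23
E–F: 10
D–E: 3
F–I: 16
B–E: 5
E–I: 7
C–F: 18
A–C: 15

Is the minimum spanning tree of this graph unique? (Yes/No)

Sort edges by weight, then run Kruskal:
C–D (1): add — endpoints in different components.
A–B (2): add — endpoints in different components.
D–E (3): add — endpoints in different components.
B–E (5): add — endpoints in different components.
E–I (7): add — endpoints in different components.
B–F (8): add — endpoints in different components.
D–F (9): skip — D and F already connected.
E–F (10): skip — E and F already connected.
E–G (12): add — endpoints in different components.
A–D (13): skip — A and D already connected.
C–G (14): skip — C and G already connected.
A–C (15): skip — A and C already connected.
F–I (16): skip — F and I already connected.
G–I (17): skip — G and I already connected.
C–F (18): skip — C and F already connected.
F–G (19): skip — F and G already connected.
E–H (20): add — endpoints in different components.
Every non-tree edge has weight strictly greater than the heaviest edge on the tree path between its endpoints, so the MST is unique.

Yes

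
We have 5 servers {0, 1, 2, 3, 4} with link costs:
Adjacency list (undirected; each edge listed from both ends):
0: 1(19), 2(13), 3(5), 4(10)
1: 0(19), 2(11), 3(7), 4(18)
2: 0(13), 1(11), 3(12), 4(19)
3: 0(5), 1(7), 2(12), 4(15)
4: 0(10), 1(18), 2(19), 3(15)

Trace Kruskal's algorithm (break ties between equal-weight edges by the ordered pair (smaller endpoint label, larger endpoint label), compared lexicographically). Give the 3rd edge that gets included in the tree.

0-4

Kruskal's algorithm — process edges by increasing weight (ties by edge label):
0–3 (5): add. Components now {0,3} {1} {2} {4}
1–3 (7): add. Components now {0,1,3} {2} {4}
0–4 (10): add. Components now {0,1,3,4} {2}
1–2 (11): add. Components now {0,1,2,3,4}
The 3rd edge added is 0–4.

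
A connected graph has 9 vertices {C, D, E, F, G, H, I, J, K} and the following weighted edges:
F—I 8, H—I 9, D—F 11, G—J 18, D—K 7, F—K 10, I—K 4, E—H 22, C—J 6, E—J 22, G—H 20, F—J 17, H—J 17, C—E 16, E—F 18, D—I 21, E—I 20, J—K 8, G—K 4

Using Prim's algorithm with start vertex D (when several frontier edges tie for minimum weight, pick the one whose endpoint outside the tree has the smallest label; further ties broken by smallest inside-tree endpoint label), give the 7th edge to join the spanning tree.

H-I

Prim, starting at D.
Step 1: cheapest edge leaving the tree is D—K (7); add K.
Step 2: cheapest edge leaving the tree is G—K (4); add G.
Step 3: cheapest edge leaving the tree is I—K (4); add I.
Step 4: cheapest edge leaving the tree is F—I (8); add F.
Step 5: cheapest edge leaving the tree is J—K (8); add J.
Step 6: cheapest edge leaving the tree is C—J (6); add C.
Step 7: cheapest edge leaving the tree is H—I (9); add H.
Step 8: cheapest edge leaving the tree is C—E (16); add E.
The 7th edge added is H—I.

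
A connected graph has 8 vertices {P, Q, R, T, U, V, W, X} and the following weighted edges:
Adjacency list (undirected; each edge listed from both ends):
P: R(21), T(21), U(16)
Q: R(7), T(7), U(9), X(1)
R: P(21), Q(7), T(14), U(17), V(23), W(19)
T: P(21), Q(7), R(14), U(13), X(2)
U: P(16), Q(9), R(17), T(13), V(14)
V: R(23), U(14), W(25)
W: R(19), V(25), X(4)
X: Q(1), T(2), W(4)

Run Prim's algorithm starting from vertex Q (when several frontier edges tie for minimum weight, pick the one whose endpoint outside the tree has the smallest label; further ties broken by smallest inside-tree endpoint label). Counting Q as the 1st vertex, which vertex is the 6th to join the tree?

U

Prim, starting at Q.
Step 1: cheapest edge leaving the tree is Q-X (1); add X.
Step 2: cheapest edge leaving the tree is T-X (2); add T.
Step 3: cheapest edge leaving the tree is W-X (4); add W.
Step 4: cheapest edge leaving the tree is Q-R (7); add R.
Step 5: cheapest edge leaving the tree is Q-U (9); add U.
Step 6: cheapest edge leaving the tree is U-V (14); add V.
Step 7: cheapest edge leaving the tree is P-U (16); add P.
Vertex order: Q, X, T, W, R, U, V, P. The 6th vertex is U.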